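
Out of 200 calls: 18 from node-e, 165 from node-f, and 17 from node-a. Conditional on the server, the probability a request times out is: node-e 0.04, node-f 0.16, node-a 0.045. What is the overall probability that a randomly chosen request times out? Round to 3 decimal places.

0.139

Compute prior × likelihood for every hypothesis:
  node-e: 0.09 × 0.04 = 0.0036
  node-f: 0.825 × 0.16 = 0.132
  node-a: 0.085 × 0.045 = 0.003825
P(timeout) = 0.0036 + 0.132 + 0.003825 = 0.139425 → 0.139.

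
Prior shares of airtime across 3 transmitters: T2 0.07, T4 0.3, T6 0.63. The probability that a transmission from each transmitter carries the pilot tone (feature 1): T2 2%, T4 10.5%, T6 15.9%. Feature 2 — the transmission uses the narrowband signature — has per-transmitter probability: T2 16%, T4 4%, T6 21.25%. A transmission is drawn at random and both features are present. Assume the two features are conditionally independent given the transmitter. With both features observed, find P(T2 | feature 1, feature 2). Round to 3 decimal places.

0.010

Prior × likelihood for each hypothesis:
  T2: 0.07 × 0.02 × 0.16 = 0.000224
  T4: 0.3 × 0.105 × 0.04 = 0.00126
  T6: 0.63 × 0.159 × 0.2125 = 0.021286125
Normalizing constant = 0.022770125.
P(T2 | evidence) = 0.000224 / 0.022770125 ≈ 0.010.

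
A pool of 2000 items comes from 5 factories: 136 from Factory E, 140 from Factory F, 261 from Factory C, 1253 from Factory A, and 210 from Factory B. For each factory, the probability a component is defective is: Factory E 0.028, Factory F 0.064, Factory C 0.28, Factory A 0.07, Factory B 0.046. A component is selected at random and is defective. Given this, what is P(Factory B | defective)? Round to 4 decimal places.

0.0527

Compute prior × likelihood for every hypothesis:
  Factory E: 0.068 × 0.028 = 0.001904
  Factory F: 0.07 × 0.064 = 0.00448
  Factory C: 0.1305 × 0.28 = 0.03654
  Factory A: 0.6265 × 0.07 = 0.043855
  Factory B: 0.105 × 0.046 = 0.00483
Sum = 0.091609.
P(Factory B | evidence) = 0.00483 / 0.091609 ≈ 0.0527.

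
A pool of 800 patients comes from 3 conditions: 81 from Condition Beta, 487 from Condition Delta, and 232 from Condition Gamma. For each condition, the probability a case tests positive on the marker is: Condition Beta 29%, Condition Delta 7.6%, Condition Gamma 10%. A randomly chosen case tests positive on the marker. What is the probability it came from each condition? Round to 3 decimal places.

Condition Beta 0.281, Condition Delta 0.442, Condition Gamma 0.277

Prior × likelihood for each hypothesis:
  Condition Beta: 0.10125 × 0.29 = 0.0293625
  Condition Delta: 0.60875 × 0.076 = 0.046265
  Condition Gamma: 0.29 × 0.1 = 0.029
Normalizing constant = 0.1046275.
P(Condition Beta | marker-positive) = 0.0293625/0.1046275 ≈ 0.281
P(Condition Delta | marker-positive) = 0.046265/0.1046275 ≈ 0.442
P(Condition Gamma | marker-positive) = 0.029/0.1046275 ≈ 0.277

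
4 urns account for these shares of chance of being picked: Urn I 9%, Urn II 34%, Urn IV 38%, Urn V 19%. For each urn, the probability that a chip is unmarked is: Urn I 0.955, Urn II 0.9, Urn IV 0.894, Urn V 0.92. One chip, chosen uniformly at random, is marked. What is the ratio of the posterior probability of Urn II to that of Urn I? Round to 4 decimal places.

8.3951

Taking complements, P(marked | each) = Urn I 0.045, Urn II 0.1, Urn IV 0.106, Urn V 0.08.
By Bayes' rule, posterior ∝ prior × likelihood:
  Urn I: 0.09 × 0.045 = 0.00405
  Urn II: 0.34 × 0.1 = 0.034
  Urn IV: 0.38 × 0.106 = 0.04028
  Urn V: 0.19 × 0.08 = 0.0152
Sum = 0.09353.
The ratio is 0.034 / 0.00405 (the normalizer cancels) = 8.3951.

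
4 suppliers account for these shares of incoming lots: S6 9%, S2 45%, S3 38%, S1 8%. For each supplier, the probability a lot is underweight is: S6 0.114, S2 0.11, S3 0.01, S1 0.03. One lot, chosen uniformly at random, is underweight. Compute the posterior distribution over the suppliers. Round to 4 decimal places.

Prior × likelihood for each hypothesis:
  S6: 0.09 × 0.114 = 0.01026
  S2: 0.45 × 0.11 = 0.0495
  S3: 0.38 × 0.01 = 0.0038
  S1: 0.08 × 0.03 = 0.0024
Normalizing constant = 0.06596.
P(S6 | underweight) = 0.01026/0.06596 ≈ 0.1555
P(S2 | underweight) = 0.0495/0.06596 ≈ 0.7505
P(S3 | underweight) = 0.0038/0.06596 ≈ 0.0576
P(S1 | underweight) = 0.0024/0.06596 ≈ 0.0364
(Check: 0.1555+0.7505+0.0576+0.0364 = 1.0000.)

S6 0.1555, S2 0.7505, S3 0.0576, S1 0.0364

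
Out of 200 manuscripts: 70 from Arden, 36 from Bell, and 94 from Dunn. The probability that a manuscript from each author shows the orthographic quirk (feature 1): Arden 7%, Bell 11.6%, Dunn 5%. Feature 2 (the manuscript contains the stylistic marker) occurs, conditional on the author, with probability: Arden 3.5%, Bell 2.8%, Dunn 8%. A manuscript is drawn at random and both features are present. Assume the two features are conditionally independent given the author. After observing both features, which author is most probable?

Dunn

Prior × likelihood for each hypothesis:
  Arden: 0.35 × 0.07 × 0.035 = 0.0008575
  Bell: 0.18 × 0.116 × 0.028 = 0.00058464
  Dunn: 0.47 × 0.05 × 0.08 = 0.00188
Normalizing constant = 0.00332214.
Largest term belongs to Dunn, so Dunn is most probable.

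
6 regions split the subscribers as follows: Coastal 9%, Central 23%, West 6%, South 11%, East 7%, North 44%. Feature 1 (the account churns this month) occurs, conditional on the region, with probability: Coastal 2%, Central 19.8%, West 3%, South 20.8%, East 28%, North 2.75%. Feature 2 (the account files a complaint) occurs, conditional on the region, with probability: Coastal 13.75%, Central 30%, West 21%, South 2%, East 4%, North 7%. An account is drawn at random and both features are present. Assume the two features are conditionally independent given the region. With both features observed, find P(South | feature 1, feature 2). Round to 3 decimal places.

0.028

Unnormalized posteriors (prior × likelihood):
  Coastal: 0.09 × 0.02 × 0.1375 = 0.0002475
  Central: 0.23 × 0.198 × 0.3 = 0.013662
  West: 0.06 × 0.03 × 0.21 = 0.000378
  South: 0.11 × 0.208 × 0.02 = 0.0004576
  East: 0.07 × 0.28 × 0.04 = 0.000784
  North: 0.44 × 0.0275 × 0.07 = 0.000847
Normalizing constant = 0.0163761.
P(South | evidence) = 0.0004576 / 0.0163761 ≈ 0.028.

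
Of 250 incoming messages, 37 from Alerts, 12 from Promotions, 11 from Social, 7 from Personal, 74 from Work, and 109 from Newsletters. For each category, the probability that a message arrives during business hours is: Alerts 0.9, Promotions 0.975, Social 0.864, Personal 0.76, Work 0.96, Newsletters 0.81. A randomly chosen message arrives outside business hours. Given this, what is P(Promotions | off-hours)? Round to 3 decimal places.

Taking complements, P(off-hours | each) = Alerts 0.1, Promotions 0.025, Social 0.136, Personal 0.24, Work 0.04, Newsletters 0.19.
Compute prior × likelihood for every hypothesis:
  Alerts: 0.148 × 0.1 = 0.0148
  Promotions: 0.048 × 0.025 = 0.0012
  Social: 0.044 × 0.136 = 0.005984
  Personal: 0.028 × 0.24 = 0.00672
  Work: 0.296 × 0.04 = 0.01184
  Newsletters: 0.436 × 0.19 = 0.08284
Total = 0.123384.
P(Promotions | evidence) = 0.0012 / 0.123384 ≈ 0.010.

0.010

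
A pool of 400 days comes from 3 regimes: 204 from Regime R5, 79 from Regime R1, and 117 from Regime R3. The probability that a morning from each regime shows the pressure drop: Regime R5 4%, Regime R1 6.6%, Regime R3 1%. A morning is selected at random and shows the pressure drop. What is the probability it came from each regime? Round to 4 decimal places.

Prior × likelihood for each hypothesis:
  Regime R5: 0.51 × 0.04 = 0.0204
  Regime R1: 0.1975 × 0.066 = 0.013035
  Regime R3: 0.2925 × 0.01 = 0.002925
Total = 0.03636.
P(Regime R5 | drop) = 0.0204/0.03636 ≈ 0.5611
P(Regime R1 | drop) = 0.013035/0.03636 ≈ 0.3585
P(Regime R3 | drop) = 0.002925/0.03636 ≈ 0.0804

Regime R5 0.5611, Regime R1 0.3585, Regime R3 0.0804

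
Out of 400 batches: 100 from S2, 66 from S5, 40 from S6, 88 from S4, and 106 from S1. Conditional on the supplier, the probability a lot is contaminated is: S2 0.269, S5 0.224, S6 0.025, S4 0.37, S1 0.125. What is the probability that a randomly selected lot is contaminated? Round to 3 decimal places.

Compute prior × likelihood for every hypothesis:
  S2: 0.25 × 0.269 = 0.06725
  S5: 0.165 × 0.224 = 0.03696
  S6: 0.1 × 0.025 = 0.0025
  S4: 0.22 × 0.37 = 0.0814
  S1: 0.265 × 0.125 = 0.033125
P(contaminated) = 0.06725 + 0.03696 + 0.0025 + 0.0814 + 0.033125 = 0.221235 → 0.221.

0.221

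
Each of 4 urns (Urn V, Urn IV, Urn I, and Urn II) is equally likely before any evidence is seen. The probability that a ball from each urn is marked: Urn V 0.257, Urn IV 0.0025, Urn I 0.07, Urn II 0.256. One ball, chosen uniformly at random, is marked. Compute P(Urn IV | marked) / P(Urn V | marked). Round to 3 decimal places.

With a uniform prior (1/4 each), posterior ∝ likelihood:
  Urn V: 0.257
  Urn IV: 0.0025
  Urn I: 0.07
  Urn II: 0.256
Total = 0.5855.
The ratio is 0.0025 / 0.257 (the normalizer cancels) = 0.010.

0.010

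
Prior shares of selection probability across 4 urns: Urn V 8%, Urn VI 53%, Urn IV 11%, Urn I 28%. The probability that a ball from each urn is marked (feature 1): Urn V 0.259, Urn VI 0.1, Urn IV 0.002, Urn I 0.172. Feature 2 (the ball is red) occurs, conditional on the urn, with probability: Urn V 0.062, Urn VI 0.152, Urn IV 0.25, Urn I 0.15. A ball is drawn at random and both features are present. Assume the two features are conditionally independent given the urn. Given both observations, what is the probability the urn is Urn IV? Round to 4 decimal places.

0.0033

By Bayes' rule, posterior ∝ prior × likelihood:
  Urn V: 0.08 × 0.259 × 0.062 = 0.00128464
  Urn VI: 0.53 × 0.1 × 0.152 = 0.008056
  Urn IV: 0.11 × 0.002 × 0.25 = 0.000055
  Urn I: 0.28 × 0.172 × 0.15 = 0.007224
Total = 0.01661964.
P(Urn IV | evidence) = 0.000055 / 0.01661964 ≈ 0.0033.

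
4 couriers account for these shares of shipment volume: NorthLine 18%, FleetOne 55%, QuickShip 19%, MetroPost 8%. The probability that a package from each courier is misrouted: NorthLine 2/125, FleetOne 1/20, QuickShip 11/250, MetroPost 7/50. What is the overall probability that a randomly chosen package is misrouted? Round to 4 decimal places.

Unnormalized posteriors (prior × likelihood):
  NorthLine: 0.18 × 0.016 = 0.00288
  FleetOne: 0.55 × 0.05 = 0.0275
  QuickShip: 0.19 × 0.044 = 0.00836
  MetroPost: 0.08 × 0.14 = 0.0112
P(misrouted) = 0.00288 + 0.0275 + 0.00836 + 0.0112 = 0.04994 → 0.0499.

0.0499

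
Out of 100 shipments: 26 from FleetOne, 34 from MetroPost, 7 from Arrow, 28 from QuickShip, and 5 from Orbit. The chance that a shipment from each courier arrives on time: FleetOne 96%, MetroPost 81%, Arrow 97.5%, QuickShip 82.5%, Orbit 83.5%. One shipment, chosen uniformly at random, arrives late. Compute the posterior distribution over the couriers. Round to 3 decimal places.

Taking complements, P(late | each) = FleetOne 0.04, MetroPost 0.19, Arrow 0.025, QuickShip 0.175, Orbit 0.165.
Prior × likelihood for each hypothesis:
  FleetOne: 0.26 × 0.04 = 0.0104
  MetroPost: 0.34 × 0.19 = 0.0646
  Arrow: 0.07 × 0.025 = 0.00175
  QuickShip: 0.28 × 0.175 = 0.049
  Orbit: 0.05 × 0.165 = 0.00825
Normalizing constant = 0.134.
P(FleetOne | late) = 0.0104/0.134 ≈ 0.078
P(MetroPost | late) = 0.0646/0.134 ≈ 0.482
P(Arrow | late) = 0.00175/0.134 ≈ 0.013
P(QuickShip | late) = 0.049/0.134 ≈ 0.366
P(Orbit | late) = 0.00825/0.134 ≈ 0.062

FleetOne 0.078, MetroPost 0.482, Arrow 0.013, QuickShip 0.366, Orbit 0.062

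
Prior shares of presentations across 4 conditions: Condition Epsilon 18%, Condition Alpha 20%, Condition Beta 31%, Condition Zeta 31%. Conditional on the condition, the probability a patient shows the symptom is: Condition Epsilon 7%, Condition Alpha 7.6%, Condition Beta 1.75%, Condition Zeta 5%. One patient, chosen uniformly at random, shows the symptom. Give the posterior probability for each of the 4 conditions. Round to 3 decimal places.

Prior × likelihood for each hypothesis:
  Condition Epsilon: 0.18 × 0.07 = 0.0126
  Condition Alpha: 0.2 × 0.076 = 0.0152
  Condition Beta: 0.31 × 0.0175 = 0.005425
  Condition Zeta: 0.31 × 0.05 = 0.0155
Total = 0.048725.
P(Condition Epsilon | symptomatic) = 0.0126/0.048725 ≈ 0.259
P(Condition Alpha | symptomatic) = 0.0152/0.048725 ≈ 0.312
P(Condition Beta | symptomatic) = 0.005425/0.048725 ≈ 0.111
P(Condition Zeta | symptomatic) = 0.0155/0.048725 ≈ 0.318

Condition Epsilon 0.259, Condition Alpha 0.312, Condition Beta 0.111, Condition Zeta 0.318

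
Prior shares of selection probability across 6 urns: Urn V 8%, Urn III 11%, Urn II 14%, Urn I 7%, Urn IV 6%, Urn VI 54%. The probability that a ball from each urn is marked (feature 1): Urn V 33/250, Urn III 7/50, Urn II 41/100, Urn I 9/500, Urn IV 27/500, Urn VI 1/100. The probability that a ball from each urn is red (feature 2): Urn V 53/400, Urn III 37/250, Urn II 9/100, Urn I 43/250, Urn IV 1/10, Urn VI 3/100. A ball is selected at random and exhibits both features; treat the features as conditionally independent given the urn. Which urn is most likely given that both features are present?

Unnormalized posteriors (prior × likelihood):
  Urn V: 0.08 × 0.132 × 0.1325 = 0.0013992
  Urn III: 0.11 × 0.14 × 0.148 = 0.0022792
  Urn II: 0.14 × 0.41 × 0.09 = 0.005166
  Urn I: 0.07 × 0.018 × 0.172 = 0.00021672
  Urn IV: 0.06 × 0.054 × 0.1 = 0.000324
  Urn VI: 0.54 × 0.01 × 0.03 = 0.000162
Total = 0.00954712.
Largest term belongs to Urn II, so Urn II is most probable.

Urn II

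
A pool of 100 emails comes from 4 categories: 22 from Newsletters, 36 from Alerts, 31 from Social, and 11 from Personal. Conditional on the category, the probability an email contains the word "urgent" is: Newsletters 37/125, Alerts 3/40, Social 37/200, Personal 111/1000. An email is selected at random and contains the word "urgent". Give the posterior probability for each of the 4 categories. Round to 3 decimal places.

Newsletters 0.403, Alerts 0.167, Social 0.355, Personal 0.076

Prior × likelihood for each hypothesis:
  Newsletters: 0.22 × 0.296 = 0.06512
  Alerts: 0.36 × 0.075 = 0.027
  Social: 0.31 × 0.185 = 0.05735
  Personal: 0.11 × 0.111 = 0.01221
Normalizing constant = 0.16168.
P(Newsletters | urgent-flag) = 0.06512/0.16168 ≈ 0.403
P(Alerts | urgent-flag) = 0.027/0.16168 ≈ 0.167
P(Social | urgent-flag) = 0.05735/0.16168 ≈ 0.355
P(Personal | urgent-flag) = 0.01221/0.16168 ≈ 0.076
(Check: 0.403+0.167+0.355+0.076 = 1.001.)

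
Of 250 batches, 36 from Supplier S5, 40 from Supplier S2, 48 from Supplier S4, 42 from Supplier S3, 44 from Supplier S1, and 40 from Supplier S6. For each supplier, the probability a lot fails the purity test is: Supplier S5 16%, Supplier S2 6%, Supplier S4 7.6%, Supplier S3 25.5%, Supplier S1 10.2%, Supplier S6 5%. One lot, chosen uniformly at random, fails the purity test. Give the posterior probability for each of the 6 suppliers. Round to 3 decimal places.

By Bayes' rule, posterior ∝ prior × likelihood:
  Supplier S5: 0.144 × 0.16 = 0.02304
  Supplier S2: 0.16 × 0.06 = 0.0096
  Supplier S4: 0.192 × 0.076 = 0.014592
  Supplier S3: 0.168 × 0.255 = 0.04284
  Supplier S1: 0.176 × 0.102 = 0.017952
  Supplier S6: 0.16 × 0.05 = 0.008
Sum = 0.116024.
P(Supplier S5 | off-spec) = 0.02304/0.116024 ≈ 0.199
P(Supplier S2 | off-spec) = 0.0096/0.116024 ≈ 0.083
P(Supplier S4 | off-spec) = 0.014592/0.116024 ≈ 0.126
P(Supplier S3 | off-spec) = 0.04284/0.116024 ≈ 0.369
P(Supplier S1 | off-spec) = 0.017952/0.116024 ≈ 0.155
P(Supplier S6 | off-spec) = 0.008/0.116024 ≈ 0.069
(Check: 0.199+0.083+0.126+0.369+0.155+0.069 = 1.001.)

Supplier S5 0.199, Supplier S2 0.083, Supplier S4 0.126, Supplier S3 0.369, Supplier S1 0.155, Supplier S6 0.069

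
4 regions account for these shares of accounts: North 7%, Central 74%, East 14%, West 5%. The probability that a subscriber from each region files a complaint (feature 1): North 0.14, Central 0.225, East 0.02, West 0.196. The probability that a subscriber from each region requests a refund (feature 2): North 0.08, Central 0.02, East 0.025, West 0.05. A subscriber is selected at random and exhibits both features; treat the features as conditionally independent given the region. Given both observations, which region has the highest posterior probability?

By Bayes' rule, posterior ∝ prior × likelihood:
  North: 0.07 × 0.14 × 0.08 = 0.000784
  Central: 0.74 × 0.225 × 0.02 = 0.00333
  East: 0.14 × 0.02 × 0.025 = 0.00007
  West: 0.05 × 0.196 × 0.05 = 0.00049
Sum = 0.004674.
Largest term belongs to Central, so Central is most probable.

Central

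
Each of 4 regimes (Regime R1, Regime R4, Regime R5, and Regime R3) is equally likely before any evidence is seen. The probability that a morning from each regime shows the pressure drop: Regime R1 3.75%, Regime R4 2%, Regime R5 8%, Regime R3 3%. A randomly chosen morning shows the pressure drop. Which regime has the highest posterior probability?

Regime R5

With a uniform prior (1/4 each), posterior ∝ likelihood:
  Regime R1: 0.0375
  Regime R4: 0.02
  Regime R5: 0.08
  Regime R3: 0.03
Normalizing constant = 0.1675.
Largest term belongs to Regime R5, so Regime R5 is most probable.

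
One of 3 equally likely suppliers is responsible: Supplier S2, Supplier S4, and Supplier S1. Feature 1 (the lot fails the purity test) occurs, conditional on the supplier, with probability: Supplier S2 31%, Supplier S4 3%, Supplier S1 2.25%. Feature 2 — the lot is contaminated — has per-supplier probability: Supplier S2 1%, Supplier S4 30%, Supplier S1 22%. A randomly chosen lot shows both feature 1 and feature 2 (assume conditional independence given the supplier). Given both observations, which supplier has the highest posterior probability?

With a uniform prior (1/3 each), posterior ∝ likelihood:
  Supplier S2: 0.31 × 0.01 = 0.0031
  Supplier S4: 0.03 × 0.3 = 0.009
  Supplier S1: 0.0225 × 0.22 = 0.00495
Normalizing constant = 0.01705.
Largest term belongs to Supplier S4, so Supplier S4 is most probable.

Supplier S4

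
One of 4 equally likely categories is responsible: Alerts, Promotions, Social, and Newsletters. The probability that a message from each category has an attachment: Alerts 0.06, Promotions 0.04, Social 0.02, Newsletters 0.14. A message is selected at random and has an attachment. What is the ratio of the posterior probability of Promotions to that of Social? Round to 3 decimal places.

2.000

Since the prior is uniform, the posterior is proportional to the likelihood:
  Alerts: 0.06
  Promotions: 0.04
  Social: 0.02
  Newsletters: 0.14
Total = 0.26.
The ratio is 0.04 / 0.02 (the normalizer cancels) = 2.000.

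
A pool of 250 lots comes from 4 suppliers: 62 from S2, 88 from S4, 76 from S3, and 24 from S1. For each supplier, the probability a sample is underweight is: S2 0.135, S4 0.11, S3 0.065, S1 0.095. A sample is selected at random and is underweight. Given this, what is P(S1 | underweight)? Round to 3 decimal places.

By Bayes' rule, posterior ∝ prior × likelihood:
  S2: 0.248 × 0.135 = 0.03348
  S4: 0.352 × 0.11 = 0.03872
  S3: 0.304 × 0.065 = 0.01976
  S1: 0.096 × 0.095 = 0.00912
Total = 0.10108.
P(S1 | evidence) = 0.00912 / 0.10108 ≈ 0.090.

0.090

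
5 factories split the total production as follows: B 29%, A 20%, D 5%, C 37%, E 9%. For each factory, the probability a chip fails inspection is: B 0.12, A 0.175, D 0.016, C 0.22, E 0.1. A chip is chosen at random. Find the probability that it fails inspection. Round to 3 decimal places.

By Bayes' rule, posterior ∝ prior × likelihood:
  B: 0.29 × 0.12 = 0.0348
  A: 0.2 × 0.175 = 0.035
  D: 0.05 × 0.016 = 0.0008
  C: 0.37 × 0.22 = 0.0814
  E: 0.09 × 0.1 = 0.009
P(nonconforming) = 0.0348 + 0.035 + 0.0008 + 0.0814 + 0.009 = 0.161 → 0.161.

0.161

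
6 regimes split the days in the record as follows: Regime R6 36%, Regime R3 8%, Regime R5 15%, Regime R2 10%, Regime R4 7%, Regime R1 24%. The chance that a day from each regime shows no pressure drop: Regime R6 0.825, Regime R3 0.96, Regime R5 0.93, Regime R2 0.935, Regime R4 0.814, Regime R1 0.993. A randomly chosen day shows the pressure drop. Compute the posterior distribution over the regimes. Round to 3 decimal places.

Regime R6 0.644, Regime R3 0.033, Regime R5 0.107, Regime R2 0.066, Regime R4 0.133, Regime R1 0.017

Taking complements, P(drop | each) = Regime R6 0.175, Regime R3 0.04, Regime R5 0.07, Regime R2 0.065, Regime R4 0.186, Regime R1 0.007.
Prior × likelihood for each hypothesis:
  Regime R6: 0.36 × 0.175 = 0.063
  Regime R3: 0.08 × 0.04 = 0.0032
  Regime R5: 0.15 × 0.07 = 0.0105
  Regime R2: 0.1 × 0.065 = 0.0065
  Regime R4: 0.07 × 0.186 = 0.01302
  Regime R1: 0.24 × 0.007 = 0.00168
Normalizing constant = 0.0979.
P(Regime R6 | drop) = 0.063/0.0979 ≈ 0.644
P(Regime R3 | drop) = 0.0032/0.0979 ≈ 0.033
P(Regime R5 | drop) = 0.0105/0.0979 ≈ 0.107
P(Regime R2 | drop) = 0.0065/0.0979 ≈ 0.066
P(Regime R4 | drop) = 0.01302/0.0979 ≈ 0.133
P(Regime R1 | drop) = 0.00168/0.0979 ≈ 0.017
(Check: 0.644+0.033+0.107+0.066+0.133+0.017 = 1.000.)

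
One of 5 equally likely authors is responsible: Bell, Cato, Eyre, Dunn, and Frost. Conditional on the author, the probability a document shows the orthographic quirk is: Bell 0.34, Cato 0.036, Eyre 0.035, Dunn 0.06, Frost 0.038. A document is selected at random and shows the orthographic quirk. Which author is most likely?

With a uniform prior (1/5 each), posterior ∝ likelihood:
  Bell: 0.34
  Cato: 0.036
  Eyre: 0.035
  Dunn: 0.06
  Frost: 0.038
Sum = 0.509.
Largest term belongs to Bell, so Bell is most probable.

Bell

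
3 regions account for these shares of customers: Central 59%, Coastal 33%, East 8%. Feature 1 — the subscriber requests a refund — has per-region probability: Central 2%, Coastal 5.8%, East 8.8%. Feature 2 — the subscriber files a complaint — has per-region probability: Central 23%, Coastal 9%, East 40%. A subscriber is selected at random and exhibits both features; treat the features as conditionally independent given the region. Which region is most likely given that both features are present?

East

Unnormalized posteriors (prior × likelihood):
  Central: 0.59 × 0.02 × 0.23 = 0.002714
  Coastal: 0.33 × 0.058 × 0.09 = 0.0017226
  East: 0.08 × 0.088 × 0.4 = 0.002816
Normalizing constant = 0.0072526.
Largest term belongs to East, so East is most probable.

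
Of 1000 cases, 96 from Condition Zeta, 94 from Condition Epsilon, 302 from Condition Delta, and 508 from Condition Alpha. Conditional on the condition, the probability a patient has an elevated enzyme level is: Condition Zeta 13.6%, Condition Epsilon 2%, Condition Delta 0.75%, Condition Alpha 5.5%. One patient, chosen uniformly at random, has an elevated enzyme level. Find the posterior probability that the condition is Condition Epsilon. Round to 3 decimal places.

0.042

By Bayes' rule, posterior ∝ prior × likelihood:
  Condition Zeta: 0.096 × 0.136 = 0.013056
  Condition Epsilon: 0.094 × 0.02 = 0.00188
  Condition Delta: 0.302 × 0.0075 = 0.002265
  Condition Alpha: 0.508 × 0.055 = 0.02794
Sum = 0.045141.
P(Condition Epsilon | evidence) = 0.00188 / 0.045141 ≈ 0.042.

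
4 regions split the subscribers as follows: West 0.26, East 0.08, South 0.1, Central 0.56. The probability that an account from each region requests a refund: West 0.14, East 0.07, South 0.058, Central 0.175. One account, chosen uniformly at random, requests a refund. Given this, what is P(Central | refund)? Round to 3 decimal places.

Unnormalized posteriors (prior × likelihood):
  West: 0.26 × 0.14 = 0.0364
  East: 0.08 × 0.07 = 0.0056
  South: 0.1 × 0.058 = 0.0058
  Central: 0.56 × 0.175 = 0.098
Sum = 0.1458.
P(Central | evidence) = 0.098 / 0.1458 ≈ 0.672.

0.672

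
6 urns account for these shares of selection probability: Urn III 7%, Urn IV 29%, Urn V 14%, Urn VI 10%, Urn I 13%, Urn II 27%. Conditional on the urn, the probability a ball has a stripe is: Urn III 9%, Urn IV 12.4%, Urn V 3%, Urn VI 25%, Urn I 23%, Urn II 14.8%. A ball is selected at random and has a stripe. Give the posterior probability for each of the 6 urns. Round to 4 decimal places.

Unnormalized posteriors (prior × likelihood):
  Urn III: 0.07 × 0.09 = 0.0063
  Urn IV: 0.29 × 0.124 = 0.03596
  Urn V: 0.14 × 0.03 = 0.0042
  Urn VI: 0.1 × 0.25 = 0.025
  Urn I: 0.13 × 0.23 = 0.0299
  Urn II: 0.27 × 0.148 = 0.03996
Total = 0.14132.
P(Urn III | striped) = 0.0063/0.14132 ≈ 0.0446
P(Urn IV | striped) = 0.03596/0.14132 ≈ 0.2545
P(Urn V | striped) = 0.0042/0.14132 ≈ 0.0297
P(Urn VI | striped) = 0.025/0.14132 ≈ 0.1769
P(Urn I | striped) = 0.0299/0.14132 ≈ 0.2116
P(Urn II | striped) = 0.03996/0.14132 ≈ 0.2828

Urn III 0.0446, Urn IV 0.2545, Urn V 0.0297, Urn VI 0.1769, Urn I 0.2116, Urn II 0.2828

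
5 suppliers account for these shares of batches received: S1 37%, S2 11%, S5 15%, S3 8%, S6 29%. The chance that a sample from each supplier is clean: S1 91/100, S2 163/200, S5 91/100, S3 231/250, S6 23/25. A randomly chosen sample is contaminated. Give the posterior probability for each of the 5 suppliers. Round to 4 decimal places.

S1 0.3453, S2 0.2110, S5 0.1400, S3 0.0631, S6 0.2406

Taking complements, P(contaminated | each) = S1 0.09, S2 0.185, S5 0.09, S3 0.076, S6 0.08.
Prior × likelihood for each hypothesis:
  S1: 0.37 × 0.09 = 0.0333
  S2: 0.11 × 0.185 = 0.02035
  S5: 0.15 × 0.09 = 0.0135
  S3: 0.08 × 0.076 = 0.00608
  S6: 0.29 × 0.08 = 0.0232
Sum = 0.09643.
P(S1 | contaminated) = 0.0333/0.09643 ≈ 0.3453
P(S2 | contaminated) = 0.02035/0.09643 ≈ 0.2110
P(S5 | contaminated) = 0.0135/0.09643 ≈ 0.1400
P(S3 | contaminated) = 0.00608/0.09643 ≈ 0.0631
P(S6 | contaminated) = 0.0232/0.09643 ≈ 0.2406
(Check: 0.3453+0.2110+0.1400+0.0631+0.2406 = 1.0000.)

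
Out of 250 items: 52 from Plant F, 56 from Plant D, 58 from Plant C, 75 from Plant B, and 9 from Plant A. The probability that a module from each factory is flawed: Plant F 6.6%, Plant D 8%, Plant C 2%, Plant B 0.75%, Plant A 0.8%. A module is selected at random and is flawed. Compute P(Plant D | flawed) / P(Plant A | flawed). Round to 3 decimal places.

62.222

Compute prior × likelihood for every hypothesis:
  Plant F: 0.208 × 0.066 = 0.013728
  Plant D: 0.224 × 0.08 = 0.01792
  Plant C: 0.232 × 0.02 = 0.00464
  Plant B: 0.3 × 0.0075 = 0.00225
  Plant A: 0.036 × 0.008 = 0.000288
Total = 0.038826.
The ratio is 0.01792 / 0.000288 (the normalizer cancels) = 62.222.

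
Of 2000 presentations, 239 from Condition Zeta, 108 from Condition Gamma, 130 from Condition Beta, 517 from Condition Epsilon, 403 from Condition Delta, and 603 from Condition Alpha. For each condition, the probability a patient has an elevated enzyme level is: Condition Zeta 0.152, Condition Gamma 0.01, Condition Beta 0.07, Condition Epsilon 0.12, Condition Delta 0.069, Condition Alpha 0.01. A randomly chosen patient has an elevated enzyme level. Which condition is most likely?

Prior × likelihood for each hypothesis:
  Condition Zeta: 0.1195 × 0.152 = 0.018164
  Condition Gamma: 0.054 × 0.01 = 0.00054
  Condition Beta: 0.065 × 0.07 = 0.00455
  Condition Epsilon: 0.2585 × 0.12 = 0.03102
  Condition Delta: 0.2015 × 0.069 = 0.0139035
  Condition Alpha: 0.3015 × 0.01 = 0.003015
Sum = 0.0711925.
Largest term belongs to Condition Epsilon, so Condition Epsilon is most probable.

Condition Epsilon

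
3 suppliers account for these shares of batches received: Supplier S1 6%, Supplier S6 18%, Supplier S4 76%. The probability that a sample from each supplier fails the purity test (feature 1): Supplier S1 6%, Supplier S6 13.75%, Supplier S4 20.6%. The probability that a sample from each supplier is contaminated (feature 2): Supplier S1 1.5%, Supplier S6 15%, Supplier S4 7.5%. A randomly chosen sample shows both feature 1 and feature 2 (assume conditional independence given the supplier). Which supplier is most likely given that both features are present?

By Bayes' rule, posterior ∝ prior × likelihood:
  Supplier S1: 0.06 × 0.06 × 0.015 = 0.000054
  Supplier S6: 0.18 × 0.1375 × 0.15 = 0.0037125
  Supplier S4: 0.76 × 0.206 × 0.075 = 0.011742
Sum = 0.0155085.
Largest term belongs to Supplier S4, so Supplier S4 is most probable.

Supplier S4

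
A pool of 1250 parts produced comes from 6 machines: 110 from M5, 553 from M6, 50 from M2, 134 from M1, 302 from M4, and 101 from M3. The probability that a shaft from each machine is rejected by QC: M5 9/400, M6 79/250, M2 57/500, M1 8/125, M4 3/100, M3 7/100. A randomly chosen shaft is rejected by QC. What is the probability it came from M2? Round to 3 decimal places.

By Bayes' rule, posterior ∝ prior × likelihood:
  M5: 0.088 × 0.0225 = 0.00198
  M6: 0.4424 × 0.316 = 0.1397984
  M2: 0.04 × 0.114 = 0.00456
  M1: 0.1072 × 0.064 = 0.0068608
  M4: 0.2416 × 0.03 = 0.007248
  M3: 0.0808 × 0.07 = 0.005656
Total = 0.1661032.
P(M2 | evidence) = 0.00456 / 0.1661032 ≈ 0.027.

0.027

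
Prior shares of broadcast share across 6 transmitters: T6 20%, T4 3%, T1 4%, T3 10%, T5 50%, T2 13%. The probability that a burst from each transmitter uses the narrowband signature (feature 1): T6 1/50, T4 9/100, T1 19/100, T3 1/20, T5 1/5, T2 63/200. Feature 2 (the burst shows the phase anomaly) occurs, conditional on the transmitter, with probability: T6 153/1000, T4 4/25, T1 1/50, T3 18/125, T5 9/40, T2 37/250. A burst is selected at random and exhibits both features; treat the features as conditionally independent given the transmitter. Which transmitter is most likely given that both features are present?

By Bayes' rule, posterior ∝ prior × likelihood:
  T6: 0.2 × 0.02 × 0.153 = 0.000612
  T4: 0.03 × 0.09 × 0.16 = 0.000432
  T1: 0.04 × 0.19 × 0.02 = 0.000152
  T3: 0.1 × 0.05 × 0.144 = 0.00072
  T5: 0.5 × 0.2 × 0.225 = 0.0225
  T2: 0.13 × 0.315 × 0.148 = 0.0060606
Total = 0.0304766.
Largest term belongs to T5, so T5 is most probable.

T5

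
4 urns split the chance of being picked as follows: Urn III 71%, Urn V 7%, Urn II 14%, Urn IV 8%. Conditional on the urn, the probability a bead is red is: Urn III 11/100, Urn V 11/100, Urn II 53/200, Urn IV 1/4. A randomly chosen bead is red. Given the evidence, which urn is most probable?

Compute prior × likelihood for every hypothesis:
  Urn III: 0.71 × 0.11 = 0.0781
  Urn V: 0.07 × 0.11 = 0.0077
  Urn II: 0.14 × 0.265 = 0.0371
  Urn IV: 0.08 × 0.25 = 0.02
Total = 0.1429.
Largest term belongs to Urn III, so Urn III is most probable.

Urn III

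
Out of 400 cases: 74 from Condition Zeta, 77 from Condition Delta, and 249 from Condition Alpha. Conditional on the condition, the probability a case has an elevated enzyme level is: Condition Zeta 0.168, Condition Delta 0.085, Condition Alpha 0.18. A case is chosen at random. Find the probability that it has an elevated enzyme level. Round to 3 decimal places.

Unnormalized posteriors (prior × likelihood):
  Condition Zeta: 0.185 × 0.168 = 0.03108
  Condition Delta: 0.1925 × 0.085 = 0.0163625
  Condition Alpha: 0.6225 × 0.18 = 0.11205
P(elevated) = 0.03108 + 0.0163625 + 0.11205 = 0.1594925 → 0.159.

0.159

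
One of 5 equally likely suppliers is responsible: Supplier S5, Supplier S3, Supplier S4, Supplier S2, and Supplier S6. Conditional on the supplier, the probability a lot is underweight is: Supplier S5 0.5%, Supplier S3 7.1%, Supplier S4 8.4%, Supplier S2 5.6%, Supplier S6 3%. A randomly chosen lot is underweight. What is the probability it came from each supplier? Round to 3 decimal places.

With a uniform prior (1/5 each), posterior ∝ likelihood:
  Supplier S5: 0.005
  Supplier S3: 0.071
  Supplier S4: 0.084
  Supplier S2: 0.056
  Supplier S6: 0.03
Normalizing constant = 0.246.
P(Supplier S5 | underweight) = 0.005/0.246 ≈ 0.020
P(Supplier S3 | underweight) = 0.071/0.246 ≈ 0.289
P(Supplier S4 | underweight) = 0.084/0.246 ≈ 0.341
P(Supplier S2 | underweight) = 0.056/0.246 ≈ 0.228
P(Supplier S6 | underweight) = 0.03/0.246 ≈ 0.122

Supplier S5 0.020, Supplier S3 0.289, Supplier S4 0.341, Supplier S2 0.228, Supplier S6 0.122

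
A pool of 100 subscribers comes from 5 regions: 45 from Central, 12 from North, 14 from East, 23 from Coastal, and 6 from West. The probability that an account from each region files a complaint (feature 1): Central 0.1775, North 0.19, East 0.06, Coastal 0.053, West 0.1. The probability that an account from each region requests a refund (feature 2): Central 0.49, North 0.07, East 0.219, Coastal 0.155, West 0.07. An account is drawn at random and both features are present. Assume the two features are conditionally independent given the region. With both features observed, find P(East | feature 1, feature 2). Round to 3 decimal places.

Prior × likelihood for each hypothesis:
  Central: 0.45 × 0.1775 × 0.49 = 0.03913875
  North: 0.12 × 0.19 × 0.07 = 0.001596
  East: 0.14 × 0.06 × 0.219 = 0.0018396
  Coastal: 0.23 × 0.053 × 0.155 = 0.00188945
  West: 0.06 × 0.1 × 0.07 = 0.00042
Normalizing constant = 0.0448838.
P(East | evidence) = 0.0018396 / 0.0448838 ≈ 0.041.

0.041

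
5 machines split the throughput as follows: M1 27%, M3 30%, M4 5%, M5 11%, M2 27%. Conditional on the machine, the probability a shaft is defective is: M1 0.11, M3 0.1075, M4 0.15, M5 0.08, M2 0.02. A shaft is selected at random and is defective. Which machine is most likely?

M3

Compute prior × likelihood for every hypothesis:
  M1: 0.27 × 0.11 = 0.0297
  M3: 0.3 × 0.1075 = 0.03225
  M4: 0.05 × 0.15 = 0.0075
  M5: 0.11 × 0.08 = 0.0088
  M2: 0.27 × 0.02 = 0.0054
Normalizing constant = 0.08365.
Largest term belongs to M3, so M3 is most probable.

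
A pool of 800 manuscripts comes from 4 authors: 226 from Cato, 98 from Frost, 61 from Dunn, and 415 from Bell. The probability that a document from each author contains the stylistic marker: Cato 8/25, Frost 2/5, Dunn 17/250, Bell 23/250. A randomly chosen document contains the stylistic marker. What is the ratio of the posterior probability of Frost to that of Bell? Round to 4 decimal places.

Unnormalized posteriors (prior × likelihood):
  Cato: 0.2825 × 0.32 = 0.0904
  Frost: 0.1225 × 0.4 = 0.049
  Dunn: 0.07625 × 0.068 = 0.005185
  Bell: 0.51875 × 0.092 = 0.047725
Sum = 0.19231.
The ratio is 0.049 / 0.047725 (the normalizer cancels) = 1.0267.

1.0267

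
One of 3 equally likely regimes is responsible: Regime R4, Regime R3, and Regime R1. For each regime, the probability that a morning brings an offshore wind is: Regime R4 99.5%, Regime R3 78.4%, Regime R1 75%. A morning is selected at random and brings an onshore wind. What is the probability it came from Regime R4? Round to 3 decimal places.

Taking complements, P(onshore | each) = Regime R4 0.005, Regime R3 0.216, Regime R1 0.25.
With a uniform prior (1/3 each), posterior ∝ likelihood:
  Regime R4: 0.005
  Regime R3: 0.216
  Regime R1: 0.25
Normalizing constant = 0.471.
P(Regime R4 | evidence) = 0.005 / 0.471 ≈ 0.011.

0.011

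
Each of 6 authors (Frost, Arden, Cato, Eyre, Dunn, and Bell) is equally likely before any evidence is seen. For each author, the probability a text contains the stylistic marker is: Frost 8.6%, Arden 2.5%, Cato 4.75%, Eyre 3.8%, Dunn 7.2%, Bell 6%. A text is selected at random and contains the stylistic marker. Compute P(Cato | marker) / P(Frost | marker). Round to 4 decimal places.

0.5523

With a uniform prior (1/6 each), posterior ∝ likelihood:
  Frost: 0.086
  Arden: 0.025
  Cato: 0.0475
  Eyre: 0.038
  Dunn: 0.072
  Bell: 0.06
Sum = 0.3285.
The ratio is 0.0475 / 0.086 (the normalizer cancels) = 0.5523.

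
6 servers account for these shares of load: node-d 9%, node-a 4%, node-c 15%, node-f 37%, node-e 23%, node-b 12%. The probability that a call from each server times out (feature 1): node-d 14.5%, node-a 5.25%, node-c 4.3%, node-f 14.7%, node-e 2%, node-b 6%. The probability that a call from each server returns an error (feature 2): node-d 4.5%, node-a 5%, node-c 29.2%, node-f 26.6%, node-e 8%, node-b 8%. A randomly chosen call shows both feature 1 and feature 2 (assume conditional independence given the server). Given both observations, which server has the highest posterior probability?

node-f

Unnormalized posteriors (prior × likelihood):
  node-d: 0.09 × 0.145 × 0.045 = 0.00058725
  node-a: 0.04 × 0.0525 × 0.05 = 0.000105
  node-c: 0.15 × 0.043 × 0.292 = 0.0018834
  node-f: 0.37 × 0.147 × 0.266 = 0.01446774
  node-e: 0.23 × 0.02 × 0.08 = 0.000368
  node-b: 0.12 × 0.06 × 0.08 = 0.000576
Total = 0.01798739.
Largest term belongs to node-f, so node-f is most probable.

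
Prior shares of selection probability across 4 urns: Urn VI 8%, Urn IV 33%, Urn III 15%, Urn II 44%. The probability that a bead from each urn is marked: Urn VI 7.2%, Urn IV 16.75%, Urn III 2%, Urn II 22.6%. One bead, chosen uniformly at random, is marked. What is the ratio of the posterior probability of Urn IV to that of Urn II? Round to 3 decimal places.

0.556

Prior × likelihood for each hypothesis:
  Urn VI: 0.08 × 0.072 = 0.00576
  Urn IV: 0.33 × 0.1675 = 0.055275
  Urn III: 0.15 × 0.02 = 0.003
  Urn II: 0.44 × 0.226 = 0.09944
Normalizing constant = 0.163475.
The ratio is 0.055275 / 0.09944 (the normalizer cancels) = 0.556.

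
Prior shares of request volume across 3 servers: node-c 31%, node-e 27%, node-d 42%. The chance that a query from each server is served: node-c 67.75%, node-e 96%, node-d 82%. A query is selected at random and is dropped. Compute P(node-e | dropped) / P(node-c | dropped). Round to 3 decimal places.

Taking complements, P(dropped | each) = node-c 0.3225, node-e 0.04, node-d 0.18.
Unnormalized posteriors (prior × likelihood):
  node-c: 0.31 × 0.3225 = 0.099975
  node-e: 0.27 × 0.04 = 0.0108
  node-d: 0.42 × 0.18 = 0.0756
Total = 0.186375.
The ratio is 0.0108 / 0.099975 (the normalizer cancels) = 0.108.

0.108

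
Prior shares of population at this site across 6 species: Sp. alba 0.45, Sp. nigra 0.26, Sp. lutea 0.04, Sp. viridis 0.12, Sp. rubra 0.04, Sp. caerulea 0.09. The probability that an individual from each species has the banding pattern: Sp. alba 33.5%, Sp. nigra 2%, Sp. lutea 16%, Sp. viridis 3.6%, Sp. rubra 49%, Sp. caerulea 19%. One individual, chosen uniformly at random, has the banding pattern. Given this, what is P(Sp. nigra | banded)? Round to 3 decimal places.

0.026

Unnormalized posteriors (prior × likelihood):
  Sp. alba: 0.45 × 0.335 = 0.15075
  Sp. nigra: 0.26 × 0.02 = 0.0052
  Sp. lutea: 0.04 × 0.16 = 0.0064
  Sp. viridis: 0.12 × 0.036 = 0.00432
  Sp. rubra: 0.04 × 0.49 = 0.0196
  Sp. caerulea: 0.09 × 0.19 = 0.0171
Total = 0.20337.
P(Sp. nigra | evidence) = 0.0052 / 0.20337 ≈ 0.026.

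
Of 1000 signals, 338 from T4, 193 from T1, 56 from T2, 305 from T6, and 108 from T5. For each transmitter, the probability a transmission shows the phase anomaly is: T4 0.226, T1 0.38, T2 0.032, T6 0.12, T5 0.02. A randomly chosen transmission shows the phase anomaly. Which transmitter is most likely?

T4

Unnormalized posteriors (prior × likelihood):
  T4: 0.338 × 0.226 = 0.076388
  T1: 0.193 × 0.38 = 0.07334
  T2: 0.056 × 0.032 = 0.001792
  T6: 0.305 × 0.12 = 0.0366
  T5: 0.108 × 0.02 = 0.00216
Normalizing constant = 0.19028.
Largest term belongs to T4, so T4 is most probable.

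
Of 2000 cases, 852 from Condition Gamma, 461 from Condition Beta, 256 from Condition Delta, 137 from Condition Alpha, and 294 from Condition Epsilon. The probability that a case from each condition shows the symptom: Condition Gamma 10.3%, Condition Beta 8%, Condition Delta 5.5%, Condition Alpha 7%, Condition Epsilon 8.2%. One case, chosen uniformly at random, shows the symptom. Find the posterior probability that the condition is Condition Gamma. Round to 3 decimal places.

Unnormalized posteriors (prior × likelihood):
  Condition Gamma: 0.426 × 0.103 = 0.043878
  Condition Beta: 0.2305 × 0.08 = 0.01844
  Condition Delta: 0.128 × 0.055 = 0.00704
  Condition Alpha: 0.0685 × 0.07 = 0.004795
  Condition Epsilon: 0.147 × 0.082 = 0.012054
Normalizing constant = 0.086207.
P(Condition Gamma | evidence) = 0.043878 / 0.086207 ≈ 0.509.

0.509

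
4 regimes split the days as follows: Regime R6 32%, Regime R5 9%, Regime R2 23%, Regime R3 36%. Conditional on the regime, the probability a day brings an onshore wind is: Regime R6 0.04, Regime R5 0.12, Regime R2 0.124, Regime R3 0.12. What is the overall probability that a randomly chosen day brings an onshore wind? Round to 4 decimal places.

0.0953

Prior × likelihood for each hypothesis:
  Regime R6: 0.32 × 0.04 = 0.0128
  Regime R5: 0.09 × 0.12 = 0.0108
  Regime R2: 0.23 × 0.124 = 0.02852
  Regime R3: 0.36 × 0.12 = 0.0432
P(onshore) = 0.0128 + 0.0108 + 0.02852 + 0.0432 = 0.09532 → 0.0953.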